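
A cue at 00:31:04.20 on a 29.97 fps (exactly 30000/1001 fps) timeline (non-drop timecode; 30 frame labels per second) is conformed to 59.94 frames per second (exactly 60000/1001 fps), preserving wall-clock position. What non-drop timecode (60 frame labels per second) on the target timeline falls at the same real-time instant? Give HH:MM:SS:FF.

Source frame index: (0×3600 + 31×60 + 4) × 30 + 20 = 55940.
Real time: 55940 / (30000/1001) = 2799797/1500 s.
Target frame: (2799797/1500) × (60000/1001) = 111880.
At 60 labels/s: frame 111880 → 00:31:04:40.

00:31:04:40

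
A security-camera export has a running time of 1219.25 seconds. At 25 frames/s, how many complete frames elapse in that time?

30481 frames

Frames = 1219.25 × 25 = 121925/4 ≈ 30481.2500.
Complete frames: 30481.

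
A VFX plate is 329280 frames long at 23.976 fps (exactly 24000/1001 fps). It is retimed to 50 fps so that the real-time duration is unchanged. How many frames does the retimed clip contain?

Target frames = source frames × (target rate / source rate) = 329280 × (50)/(24000/1001) = 329280 × 1001/480 = 686686.

686686 frames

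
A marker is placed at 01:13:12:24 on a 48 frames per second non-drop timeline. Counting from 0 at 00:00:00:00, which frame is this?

Total seconds to the label: (1 × 3600 + 13 × 60 + 12) = 4392.
Frame index = 4392 × 48 + 24 = 210840.

frame 210840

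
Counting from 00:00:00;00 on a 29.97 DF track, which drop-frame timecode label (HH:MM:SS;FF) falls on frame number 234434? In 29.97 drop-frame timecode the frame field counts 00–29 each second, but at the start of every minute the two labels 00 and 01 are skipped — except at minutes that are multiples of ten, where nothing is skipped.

Ten DF minutes hold 17982 frames, so frame 234434 lies in block 13 (frames 233766–251747) with 668 frames into that block.
The block's first minute is 1800 frames and the rest 1798 each; 668 frames reaches minute 0, so 13 × 18 + 0 × 2 = 234 labels have been skipped so far.
Adding those back, label number 234434 + 234 = 234668 at 30 labels/s is 7822 s + 8 f = 2 h 10 min 22 s frame 8, i.e. 02:10:22;08.

02:10:22;08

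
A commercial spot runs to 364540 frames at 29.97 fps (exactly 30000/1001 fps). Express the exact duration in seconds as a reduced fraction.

Running time = 364540 ÷ (30000/1001) = 364540 × 1001/30000 = 18245227/1500 s.

18245227/1500 seconds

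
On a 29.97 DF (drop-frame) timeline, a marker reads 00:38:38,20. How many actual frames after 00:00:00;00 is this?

69490

Complete 10-minute blocks: 3, each 17982 frames → 53946.
Remaining 8 whole minutes in the current block: 1800 + 7 × 1798 = 14386 frames.
Within the current minute: 38 × 30 + 20 − 2 = 1158 (labels ;00/;01 skipped at this minute). Total = 53946 + 14386 + 1158 = 69490.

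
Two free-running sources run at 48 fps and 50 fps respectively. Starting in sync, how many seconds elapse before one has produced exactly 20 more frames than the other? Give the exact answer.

The gap grows by |50 − 48| = 2 frames per second.
Time for a 20-frame gap: 20 ÷ (2) = 10 s.

10 seconds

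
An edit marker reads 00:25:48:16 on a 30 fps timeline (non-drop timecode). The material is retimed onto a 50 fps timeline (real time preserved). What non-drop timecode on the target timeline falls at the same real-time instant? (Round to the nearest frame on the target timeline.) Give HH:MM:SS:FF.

Source frame index: (0×3600 + 25×60 + 48) × 30 + 16 = 46456.
Real time: 46456 / (30) = 23228/15 s.
Target frame: (23228/15) × (50) = 232280/3 ≈ 77426.667 → 77427.
At 50 labels/s: frame 77427 → 00:25:48:27.

00:25:48:27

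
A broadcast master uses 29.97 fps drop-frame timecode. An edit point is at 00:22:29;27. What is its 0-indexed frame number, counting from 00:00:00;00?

40457

As if non-drop at 30 labels/s: (0 × 3600 + 22 × 60 + 29) × 30 + 27 = 40497.
Minute boundaries passed: 22; those not divisible by 10: 22 − 2 = 20; dropped labels = 2 × 20 = 40.
Actual frame index = 40497 − 40 = 40457.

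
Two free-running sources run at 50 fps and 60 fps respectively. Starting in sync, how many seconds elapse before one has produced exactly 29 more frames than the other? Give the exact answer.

2.9 seconds

The gap grows by |60 − 50| = 10 frames per second.
Time for a 29-frame gap: 29 ÷ (10) = 2.9 s.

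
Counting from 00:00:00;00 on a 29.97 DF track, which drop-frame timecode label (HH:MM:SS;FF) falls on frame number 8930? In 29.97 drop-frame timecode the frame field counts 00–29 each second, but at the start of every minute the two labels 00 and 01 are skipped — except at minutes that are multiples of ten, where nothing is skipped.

Ten DF minutes hold 17982 frames, so frame 8930 lies in block 0 (frames 0–17981) with 8930 frames into that block.
The block's first minute is 1800 frames and the rest 1798 each; 8930 frames reaches minute 4, so 0 × 18 + 4 × 2 = 8 labels have been skipped so far.
Adding those back, label number 8930 + 8 = 8938 at 30 labels/s is 297 s + 28 f = 0 h 4 min 57 s frame 28, i.e. 00:04:57;28.

00:04:57;28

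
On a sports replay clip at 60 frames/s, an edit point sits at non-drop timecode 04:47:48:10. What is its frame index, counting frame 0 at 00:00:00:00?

Total seconds to the label: (4 × 3600 + 47 × 60 + 48) = 17268.
Frame index = 17268 × 60 + 10 = 1036090.

frame 1036090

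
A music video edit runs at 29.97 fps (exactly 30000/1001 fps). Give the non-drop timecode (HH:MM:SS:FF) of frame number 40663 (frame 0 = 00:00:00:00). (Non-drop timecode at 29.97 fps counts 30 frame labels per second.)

40663 ÷ 30 = 1355 full seconds, remainder 13 frames.
1355 s = 0 h 22 min 35 s.
Timecode: 00:22:35:13.

00:22:35:13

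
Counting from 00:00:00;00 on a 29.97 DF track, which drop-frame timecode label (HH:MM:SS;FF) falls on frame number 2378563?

22:02:44;23

Ten DF minutes hold 17982 frames, so frame 2378563 lies in block 132 (frames 2373624–2391605) with 4939 frames into that block.
The block's first minute is 1800 frames and the rest 1798 each; 4939 frames reaches minute 2, so 132 × 18 + 2 × 2 = 2380 labels have been skipped so far.
Adding those back, label number 2378563 + 2380 = 2380943 at 30 labels/s is 79364 s + 23 f = 22 h 2 min 44 s frame 23, i.e. 22:02:44;23.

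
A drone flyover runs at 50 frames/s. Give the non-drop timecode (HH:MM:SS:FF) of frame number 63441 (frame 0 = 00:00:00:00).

00:21:08:41

63441 ÷ 50 = 1268 full seconds, remainder 41 frames.
1268 s = 0 h 21 min 8 s.
Timecode: 00:21:08:41.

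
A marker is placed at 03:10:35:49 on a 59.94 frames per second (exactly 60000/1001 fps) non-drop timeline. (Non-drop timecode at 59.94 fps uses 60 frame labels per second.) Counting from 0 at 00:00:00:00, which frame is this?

Total seconds to the label: (3 × 3600 + 10 × 60 + 35) = 11435.
Frame index = 11435 × 60 + 49 = 686149.

686149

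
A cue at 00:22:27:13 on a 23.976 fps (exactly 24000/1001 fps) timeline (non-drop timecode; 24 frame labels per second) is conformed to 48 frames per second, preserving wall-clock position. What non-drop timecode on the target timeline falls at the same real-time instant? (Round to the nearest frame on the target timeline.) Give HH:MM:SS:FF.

Source frame index: (0×3600 + 22×60 + 27) × 24 + 13 = 32341.
Real time: 32341 / (24000/1001) = 32373341/24000 s.
Target frame: (32373341/24000) × (48) = 32373341/500 ≈ 64746.682 → 64747.
At 48 labels/s: frame 64747 → 00:22:28:43.

00:22:28:43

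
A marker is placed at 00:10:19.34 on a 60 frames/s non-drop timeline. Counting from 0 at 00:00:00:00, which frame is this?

frame 37174

Total seconds to the label: (0 × 3600 + 10 × 60 + 19) = 619.
Frame index = 619 × 60 + 34 = 37174.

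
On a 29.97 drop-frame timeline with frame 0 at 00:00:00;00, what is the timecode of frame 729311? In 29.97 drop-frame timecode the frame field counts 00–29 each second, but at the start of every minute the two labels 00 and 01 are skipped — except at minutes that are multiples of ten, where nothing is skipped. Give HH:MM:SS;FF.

06:45:34;21

Ten DF minutes hold 17982 frames, so frame 729311 lies in block 40 (frames 719280–737261) with 10031 frames into that block.
The block's first minute is 1800 frames and the rest 1798 each; 10031 frames reaches minute 5, so 40 × 18 + 5 × 2 = 730 labels have been skipped so far.
Adding those back, label number 729311 + 730 = 730041 at 30 labels/s is 24334 s + 21 f = 6 h 45 min 34 s frame 21, i.e. 06:45:34;21.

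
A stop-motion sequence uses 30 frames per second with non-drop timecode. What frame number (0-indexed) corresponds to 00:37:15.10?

Total seconds to the label: (0 × 3600 + 37 × 60 + 15) = 2235.
Frame index = 2235 × 30 + 10 = 67060.

67060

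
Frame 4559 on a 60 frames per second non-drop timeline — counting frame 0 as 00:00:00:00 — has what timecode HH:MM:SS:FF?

00:01:15:59

4559 ÷ 60 = 75 full seconds, remainder 59 frames.
75 s = 0 h 1 min 15 s.
Timecode: 00:01:15:59.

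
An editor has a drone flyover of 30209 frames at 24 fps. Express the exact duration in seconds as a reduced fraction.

Running time = 30209 ÷ (24) = 30209 × 1/24 = 30209/24 s.

30209/24 seconds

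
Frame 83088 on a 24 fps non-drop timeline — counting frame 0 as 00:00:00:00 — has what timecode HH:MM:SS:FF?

00:57:42:00

83088 ÷ 24 = 3462 full seconds, remainder 0 frames.
3462 s = 0 h 57 min 42 s.
Timecode: 00:57:42:00.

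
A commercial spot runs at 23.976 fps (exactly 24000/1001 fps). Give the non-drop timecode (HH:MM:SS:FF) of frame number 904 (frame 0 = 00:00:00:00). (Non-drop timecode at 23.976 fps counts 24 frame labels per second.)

904 ÷ 24 = 37 full seconds, remainder 16 frames.
37 s = 0 h 0 min 37 s.
Timecode: 00:00:37:16.

00:00:37:16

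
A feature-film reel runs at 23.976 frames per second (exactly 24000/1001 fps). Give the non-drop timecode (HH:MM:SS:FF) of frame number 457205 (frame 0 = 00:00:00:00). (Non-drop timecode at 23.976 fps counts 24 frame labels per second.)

457205 ÷ 24 = 19050 full seconds, remainder 5 frames.
19050 s = 5 h 17 min 30 s.
Timecode: 05:17:30:05.

05:17:30:05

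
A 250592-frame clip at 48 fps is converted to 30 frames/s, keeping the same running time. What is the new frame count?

156620 frames

Target frames = source frames × (target rate / source rate) = 250592 × (30)/(48) = 250592 × 5/8 = 156620.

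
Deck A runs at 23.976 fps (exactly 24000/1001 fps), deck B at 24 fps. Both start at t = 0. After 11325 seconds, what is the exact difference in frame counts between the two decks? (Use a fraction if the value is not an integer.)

271800/1001 frames

A emits 24000/1001 × 11325 = 271800000/1001 frames; B emits 24 × 11325 = 271800.
Difference = 271800/1001 frames (≈ 271.5285); B is ahead of A.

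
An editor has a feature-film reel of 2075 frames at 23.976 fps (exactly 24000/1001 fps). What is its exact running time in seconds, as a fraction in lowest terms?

Running time = 2075 ÷ (24000/1001) = 2075 × 1001/24000 = 83083/960 s.

83083/960 seconds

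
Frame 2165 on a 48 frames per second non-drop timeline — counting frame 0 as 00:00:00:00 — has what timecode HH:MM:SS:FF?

00:00:45:05

2165 ÷ 48 = 45 full seconds, remainder 5 frames.
45 s = 0 h 0 min 45 s.
Timecode: 00:00:45:05.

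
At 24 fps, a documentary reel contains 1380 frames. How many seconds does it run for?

57.5 seconds

Running time = 1380 / (24) = 57.5 s.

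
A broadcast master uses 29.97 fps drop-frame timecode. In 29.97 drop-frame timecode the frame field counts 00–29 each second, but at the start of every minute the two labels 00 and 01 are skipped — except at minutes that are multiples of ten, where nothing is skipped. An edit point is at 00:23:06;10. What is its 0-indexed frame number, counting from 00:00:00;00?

41548

As if non-drop at 30 labels/s: (0 × 3600 + 23 × 60 + 6) × 30 + 10 = 41590.
Minute boundaries passed: 23; those not divisible by 10: 23 − 2 = 21; dropped labels = 2 × 21 = 42.
Actual frame index = 41590 − 42 = 41548.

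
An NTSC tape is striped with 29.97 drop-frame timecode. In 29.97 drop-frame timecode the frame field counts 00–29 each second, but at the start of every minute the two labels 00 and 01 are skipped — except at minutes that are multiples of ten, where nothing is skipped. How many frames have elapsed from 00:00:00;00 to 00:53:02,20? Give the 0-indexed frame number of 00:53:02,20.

95384

As if non-drop at 30 labels/s: (0 × 3600 + 53 × 60 + 2) × 30 + 20 = 95480.
Minute boundaries passed: 53; those not divisible by 10: 53 − 5 = 48; dropped labels = 2 × 48 = 96.
Actual frame index = 95480 − 96 = 95384.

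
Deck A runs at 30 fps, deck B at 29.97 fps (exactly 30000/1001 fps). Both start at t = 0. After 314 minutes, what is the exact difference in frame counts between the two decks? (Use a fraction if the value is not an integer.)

314 min = 18840 s.
A emits 30 × 18840 = 565200 frames; B emits 30000/1001 × 18840 = 565200000/1001.
Difference = 565200/1001 frames (≈ 564.6354); B is behind A.

565200/1001 frames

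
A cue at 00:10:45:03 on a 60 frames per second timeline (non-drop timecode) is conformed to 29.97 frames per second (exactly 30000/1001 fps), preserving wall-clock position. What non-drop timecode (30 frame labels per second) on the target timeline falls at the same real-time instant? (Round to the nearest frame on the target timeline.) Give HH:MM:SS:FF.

Source frame index: (0×3600 + 10×60 + 45) × 60 + 3 = 38703.
Real time: 38703 / (60) = 12901/20 s.
Target frame: (12901/20) × (30000/1001) = 2764500/143 ≈ 19332.168 → 19332.
At 30 labels/s: frame 19332 → 00:10:44:12.

00:10:44:12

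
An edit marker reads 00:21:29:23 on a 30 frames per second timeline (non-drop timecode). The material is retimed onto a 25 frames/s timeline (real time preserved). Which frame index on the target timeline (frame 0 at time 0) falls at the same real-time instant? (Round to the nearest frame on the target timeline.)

Source frame index: (0×3600 + 21×60 + 29) × 30 + 23 = 38693.
Real time: 38693 / (30) = 38693/30 s.
Target frame: (38693/30) × (25) = 193465/6 ≈ 32244.167 → 32244.

frame 32244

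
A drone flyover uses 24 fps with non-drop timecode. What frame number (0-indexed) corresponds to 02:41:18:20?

232292

Total seconds to the label: (2 × 3600 + 41 × 60 + 18) = 9678.
Frame index = 9678 × 24 + 20 = 232292.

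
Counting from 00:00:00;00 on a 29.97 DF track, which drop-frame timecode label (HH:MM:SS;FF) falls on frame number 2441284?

Each 10-minute DF block holds 10 × 60 × 30 − 9 × 2 = 17982 frames. 2441284 ÷ 17982 → 135 full blocks, remainder 13714.
Within the partial block the first minute is 1800 frames and each further minute 1798, so 7 further minute boundaries passed. Total skipped labels = 18 × 135 + 2 × 7 = 2444.
Non-drop label index = 2441284 + 2444 = 2443728; at 30 labels/s that is 22:37:37:18, i.e. DF 22:37:37;18.

22:37:37;18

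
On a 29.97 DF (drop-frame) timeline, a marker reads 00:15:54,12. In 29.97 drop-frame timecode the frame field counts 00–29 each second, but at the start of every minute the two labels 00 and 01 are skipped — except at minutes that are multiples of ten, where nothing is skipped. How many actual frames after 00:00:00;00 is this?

28604

Complete 10-minute blocks: 1, each 17982 frames → 17982.
Remaining 5 whole minutes in the current block: 1800 + 4 × 1798 = 8992 frames.
Within the current minute: 54 × 30 + 12 − 2 = 1630 (labels ;00/;01 skipped at this minute). Total = 17982 + 8992 + 1630 = 28604.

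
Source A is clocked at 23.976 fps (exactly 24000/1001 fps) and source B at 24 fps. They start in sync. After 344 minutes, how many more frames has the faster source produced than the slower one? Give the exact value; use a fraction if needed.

495360/1001 frames

344 min = 20640 s.
A emits 24000/1001 × 20640 = 495360000/1001 frames; B emits 24 × 20640 = 495360.
Difference = 495360/1001 frames (≈ 494.8651); B is ahead of A.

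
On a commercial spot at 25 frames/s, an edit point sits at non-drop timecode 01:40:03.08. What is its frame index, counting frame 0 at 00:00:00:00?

Total seconds to the label: (1 × 3600 + 40 × 60 + 3) = 6003.
Frame index = 6003 × 25 + 8 = 150083.

150083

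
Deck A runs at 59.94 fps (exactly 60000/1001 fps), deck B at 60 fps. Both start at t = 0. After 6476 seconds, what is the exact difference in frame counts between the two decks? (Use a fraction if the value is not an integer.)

A emits 60000/1001 × 6476 = 388560000/1001 frames; B emits 60 × 6476 = 388560.
Difference = 388560/1001 frames (≈ 388.1718); B is ahead of A.

388560/1001 frames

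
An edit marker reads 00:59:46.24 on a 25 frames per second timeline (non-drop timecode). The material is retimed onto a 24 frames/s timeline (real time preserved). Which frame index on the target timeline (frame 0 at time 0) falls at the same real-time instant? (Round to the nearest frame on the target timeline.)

Source frame index: (0×3600 + 59×60 + 46) × 25 + 24 = 89674.
Real time: 89674 / (25) = 89674/25 s.
Target frame: (89674/25) × (24) = 2152176/25 ≈ 86087.040 → 86087.

frame 86087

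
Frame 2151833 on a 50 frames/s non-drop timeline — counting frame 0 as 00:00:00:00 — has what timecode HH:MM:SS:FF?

2151833 ÷ 50 = 43036 full seconds, remainder 33 frames.
43036 s = 11 h 57 min 16 s.
Timecode: 11:57:16:33.

11:57:16:33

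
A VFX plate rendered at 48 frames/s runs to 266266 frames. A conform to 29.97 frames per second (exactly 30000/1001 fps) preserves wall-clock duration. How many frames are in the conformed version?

Target frames = source frames × (target rate / source rate) = 266266 × (30000/1001)/(48) = 266266 × 625/1001 = 166250.

166250 frames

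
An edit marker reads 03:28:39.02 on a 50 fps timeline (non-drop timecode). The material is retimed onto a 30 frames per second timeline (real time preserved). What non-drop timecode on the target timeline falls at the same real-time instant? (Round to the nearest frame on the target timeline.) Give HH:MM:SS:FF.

03:28:39:01

Source frame index: (3×3600 + 28×60 + 39) × 50 + 2 = 625952.
Real time: 625952 / (50) = 312976/25 s.
Target frame: (312976/25) × (30) = 1877856/5 ≈ 375571.200 → 375571.
At 30 labels/s: frame 375571 → 03:28:39:01.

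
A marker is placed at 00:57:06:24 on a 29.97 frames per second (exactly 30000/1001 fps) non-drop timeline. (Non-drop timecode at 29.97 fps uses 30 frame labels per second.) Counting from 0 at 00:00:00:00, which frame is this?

Total seconds to the label: (0 × 3600 + 57 × 60 + 6) = 3426.
Frame index = 3426 × 30 + 24 = 102804.

frame 102804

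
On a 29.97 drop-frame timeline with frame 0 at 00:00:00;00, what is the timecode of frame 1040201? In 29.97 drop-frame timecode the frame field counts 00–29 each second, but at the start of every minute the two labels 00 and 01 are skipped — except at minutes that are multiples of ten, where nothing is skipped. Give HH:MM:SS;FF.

Ten DF minutes hold 17982 frames, so frame 1040201 lies in block 57 (frames 1024974–1042955) with 15227 frames into that block.
The block's first minute is 1800 frames and the rest 1798 each; 15227 frames reaches minute 8, so 57 × 18 + 8 × 2 = 1042 labels have been skipped so far.
Adding those back, label number 1040201 + 1042 = 1041243 at 30 labels/s is 34708 s + 3 f = 9 h 38 min 28 s frame 3, i.e. 09:38:28;03.

09:38:28;03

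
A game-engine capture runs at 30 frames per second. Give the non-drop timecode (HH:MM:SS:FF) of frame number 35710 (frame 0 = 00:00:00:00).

00:19:50:10

35710 ÷ 30 = 1190 full seconds, remainder 10 frames.
1190 s = 0 h 19 min 50 s.
Timecode: 00:19:50:10.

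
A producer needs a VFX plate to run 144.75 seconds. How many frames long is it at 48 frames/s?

Frames = 144.75 × 48 = 6948.

6948 frames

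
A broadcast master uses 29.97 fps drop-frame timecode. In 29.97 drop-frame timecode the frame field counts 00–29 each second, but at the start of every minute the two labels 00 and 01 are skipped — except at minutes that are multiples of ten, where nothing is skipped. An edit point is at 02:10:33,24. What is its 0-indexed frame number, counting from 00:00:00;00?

234780

Complete 10-minute blocks: 13, each 17982 frames → 233766.
Remaining 0 whole minutes in the current block: 0 frames.
Within the current minute: 33 × 30 + 24 = 1014. Total = 233766 + 0 + 1014 = 234780.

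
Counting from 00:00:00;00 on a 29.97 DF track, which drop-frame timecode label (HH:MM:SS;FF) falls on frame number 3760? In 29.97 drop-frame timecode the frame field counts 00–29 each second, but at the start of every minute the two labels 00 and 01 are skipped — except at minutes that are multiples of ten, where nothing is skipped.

Each 10-minute DF block holds 10 × 60 × 30 − 9 × 2 = 17982 frames. 3760 ÷ 17982 → 0 full blocks, remainder 3760.
Within the partial block the first minute is 1800 frames and each further minute 1798, so 2 further minute boundaries passed. Total skipped labels = 18 × 0 + 2 × 2 = 4.
Non-drop label index = 3760 + 4 = 3764; at 30 labels/s that is 00:02:05:14, i.e. DF 00:02:05;14.

00:02:05;14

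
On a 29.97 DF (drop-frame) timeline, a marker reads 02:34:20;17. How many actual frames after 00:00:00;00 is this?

277539

Complete 10-minute blocks: 15, each 17982 frames → 269730.
Remaining 4 whole minutes in the current block: 1800 + 3 × 1798 = 7194 frames.
Within the current minute: 20 × 30 + 17 − 2 = 615 (labels ;00/;01 skipped at this minute). Total = 269730 + 7194 + 615 = 277539.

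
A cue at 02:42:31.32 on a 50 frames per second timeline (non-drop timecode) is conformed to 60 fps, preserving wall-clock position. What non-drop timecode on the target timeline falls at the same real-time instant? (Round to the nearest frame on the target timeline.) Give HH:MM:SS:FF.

02:42:31:38

Source frame index: (2×3600 + 42×60 + 31) × 50 + 32 = 487582.
Real time: 487582 / (50) = 243791/25 s.
Target frame: (243791/25) × (60) = 2925492/5 ≈ 585098.400 → 585098.
At 60 labels/s: frame 585098 → 02:42:31:38.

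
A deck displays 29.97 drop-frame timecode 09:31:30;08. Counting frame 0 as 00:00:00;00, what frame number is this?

Complete 10-minute blocks: 57, each 17982 frames → 1024974.
Remaining 1 whole minute in the current block: 1800 + 0 × 1798 = 1800 frames.
Within the current minute: 30 × 30 + 8 − 2 = 906 (labels ;00/;01 skipped at this minute). Total = 1024974 + 1800 + 906 = 1027680.

1027680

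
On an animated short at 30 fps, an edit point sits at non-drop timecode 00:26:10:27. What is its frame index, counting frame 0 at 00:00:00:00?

frame 47127

Total seconds to the label: (0 × 3600 + 26 × 60 + 10) = 1570.
Frame index = 1570 × 30 + 27 = 47127.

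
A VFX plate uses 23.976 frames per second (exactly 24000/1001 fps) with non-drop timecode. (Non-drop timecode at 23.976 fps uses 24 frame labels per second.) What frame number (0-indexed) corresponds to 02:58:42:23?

Total seconds to the label: (2 × 3600 + 58 × 60 + 42) = 10722.
Frame index = 10722 × 24 + 23 = 257351.

frame 257351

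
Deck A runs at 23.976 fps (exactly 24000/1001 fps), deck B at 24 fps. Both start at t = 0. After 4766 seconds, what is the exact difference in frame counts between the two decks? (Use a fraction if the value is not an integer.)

A emits 24000/1001 × 4766 = 114384000/1001 frames; B emits 24 × 4766 = 114384.
Difference = 114384/1001 frames (≈ 114.2697); B is ahead of A.

114384/1001 frames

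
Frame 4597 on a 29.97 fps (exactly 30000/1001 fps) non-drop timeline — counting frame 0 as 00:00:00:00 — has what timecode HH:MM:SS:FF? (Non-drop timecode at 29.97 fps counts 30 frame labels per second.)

4597 ÷ 30 = 153 full seconds, remainder 7 frames.
153 s = 0 h 2 min 33 s.
Timecode: 00:02:33:07.

00:02:33:07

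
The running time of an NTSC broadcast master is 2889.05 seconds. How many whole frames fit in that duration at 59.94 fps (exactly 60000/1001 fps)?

173169 frames

Frames = 2889.05 × 60000/1001 = 173343000/1001 ≈ 173169.8302.
Complete frames: 173169.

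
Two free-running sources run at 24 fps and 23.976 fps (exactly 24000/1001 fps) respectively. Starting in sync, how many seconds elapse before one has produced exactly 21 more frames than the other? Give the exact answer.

875.875 seconds

The gap grows by |24000/1001 − 24| = 24/1001 frames per second.
Time for a 21-frame gap: 21 ÷ (24/1001) = 875.875 s.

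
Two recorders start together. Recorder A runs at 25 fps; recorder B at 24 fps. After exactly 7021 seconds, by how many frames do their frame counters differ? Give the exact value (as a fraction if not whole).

7021 frames

A emits 25 × 7021 = 175525 frames; B emits 24 × 7021 = 168504.
Difference = 7021 frames; B is behind A.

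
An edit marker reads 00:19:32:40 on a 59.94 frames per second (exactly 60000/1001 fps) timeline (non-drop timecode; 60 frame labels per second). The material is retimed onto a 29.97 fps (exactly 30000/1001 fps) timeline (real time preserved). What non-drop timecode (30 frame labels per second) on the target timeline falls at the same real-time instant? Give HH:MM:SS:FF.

Source frame index: (0×3600 + 19×60 + 32) × 60 + 40 = 70360.
Real time: 70360 / (60000/1001) = 1760759/1500 s.
Target frame: (1760759/1500) × (30000/1001) = 35180.
At 30 labels/s: frame 35180 → 00:19:32:20.

00:19:32:20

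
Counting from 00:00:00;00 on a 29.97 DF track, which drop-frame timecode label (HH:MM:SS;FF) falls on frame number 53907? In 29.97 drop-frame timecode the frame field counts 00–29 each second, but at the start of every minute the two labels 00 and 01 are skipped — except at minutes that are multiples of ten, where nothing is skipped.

00:29:58;21

Ten DF minutes hold 17982 frames, so frame 53907 lies in block 2 (frames 35964–53945) with 17943 frames into that block.
The block's first minute is 1800 frames and the rest 1798 each; 17943 frames reaches minute 9, so 2 × 18 + 9 × 2 = 54 labels have been skipped so far.
Adding those back, label number 53907 + 54 = 53961 at 30 labels/s is 1798 s + 21 f = 0 h 29 min 58 s frame 21, i.e. 00:29:58;21.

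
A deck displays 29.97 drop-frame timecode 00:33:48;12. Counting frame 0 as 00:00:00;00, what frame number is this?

60792

Complete 10-minute blocks: 3, each 17982 frames → 53946.
Remaining 3 whole minutes in the current block: 1800 + 2 × 1798 = 5396 frames.
Within the current minute: 48 × 30 + 12 − 2 = 1450 (labels ;00/;01 skipped at this minute). Total = 53946 + 5396 + 1450 = 60792.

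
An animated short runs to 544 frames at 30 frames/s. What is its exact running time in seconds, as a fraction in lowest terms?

Running time = 544 ÷ (30) = 544 × 1/30 = 272/15 s.

272/15 seconds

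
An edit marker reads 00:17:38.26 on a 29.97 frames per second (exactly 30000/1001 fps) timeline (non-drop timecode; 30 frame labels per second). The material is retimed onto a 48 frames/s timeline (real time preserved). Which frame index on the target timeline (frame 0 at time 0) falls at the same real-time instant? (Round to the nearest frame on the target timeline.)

frame 50876

Source frame index: (0×3600 + 17×60 + 38) × 30 + 26 = 31766.
Real time: 31766 / (30000/1001) = 15898883/15000 s.
Target frame: (15898883/15000) × (48) = 31797766/625 ≈ 50876.426 → 50876.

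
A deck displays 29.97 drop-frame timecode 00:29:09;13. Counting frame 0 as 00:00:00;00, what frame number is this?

Complete 10-minute blocks: 2, each 17982 frames → 35964.
Remaining 9 whole minutes in the current block: 1800 + 8 × 1798 = 16184 frames.
Within the current minute: 9 × 30 + 13 − 2 = 281 (labels ;00/;01 skipped at this minute). Total = 35964 + 16184 + 281 = 52429.

52429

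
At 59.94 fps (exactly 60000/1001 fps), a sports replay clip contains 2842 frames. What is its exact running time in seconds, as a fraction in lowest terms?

Running time = 2842 ÷ (60000/1001) = 2842 × 1001/60000 = 1422421/30000 s.

1422421/30000 seconds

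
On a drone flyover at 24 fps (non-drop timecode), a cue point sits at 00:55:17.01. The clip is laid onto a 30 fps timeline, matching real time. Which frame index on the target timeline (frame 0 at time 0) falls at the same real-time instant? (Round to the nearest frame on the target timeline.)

frame 99511

Source frame index: (0×3600 + 55×60 + 17) × 24 + 1 = 79609.
Real time: 79609 / (24) = 79609/24 s.
Target frame: (79609/24) × (30) = 398045/4 ≈ 99511.250 → 99511.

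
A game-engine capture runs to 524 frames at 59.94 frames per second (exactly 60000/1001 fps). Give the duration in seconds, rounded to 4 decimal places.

8.7421 seconds

Running time = 524 × 1001/60000 = 131131/15000 s ≈ 8.7421 s.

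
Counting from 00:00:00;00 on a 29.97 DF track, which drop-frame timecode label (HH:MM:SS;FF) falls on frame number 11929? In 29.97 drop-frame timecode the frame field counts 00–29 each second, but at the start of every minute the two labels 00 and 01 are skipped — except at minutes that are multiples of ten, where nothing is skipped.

00:06:38;01

Each 10-minute DF block holds 10 × 60 × 30 − 9 × 2 = 17982 frames. 11929 ÷ 17982 → 0 full blocks, remainder 11929.
Within the partial block the first minute is 1800 frames and each further minute 1798, so 6 further minute boundaries passed. Total skipped labels = 18 × 0 + 2 × 6 = 12.
Non-drop label index = 11929 + 12 = 11941; at 30 labels/s that is 00:06:38:01, i.e. DF 00:06:38;01.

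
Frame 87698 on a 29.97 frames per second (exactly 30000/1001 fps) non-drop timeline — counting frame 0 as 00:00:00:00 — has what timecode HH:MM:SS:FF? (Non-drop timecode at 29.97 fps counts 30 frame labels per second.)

87698 ÷ 30 = 2923 full seconds, remainder 8 frames.
2923 s = 0 h 48 min 43 s.
Timecode: 00:48:43:08.

00:48:43:08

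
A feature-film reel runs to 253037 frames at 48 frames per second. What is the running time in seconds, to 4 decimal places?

5271.6042 seconds

Running time = 253037 × 1/48 = 253037/48 s ≈ 5271.6042 s.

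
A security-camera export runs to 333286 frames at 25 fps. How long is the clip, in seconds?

13331.44 seconds

Running time = 333286 / (25) = 13331.44 s.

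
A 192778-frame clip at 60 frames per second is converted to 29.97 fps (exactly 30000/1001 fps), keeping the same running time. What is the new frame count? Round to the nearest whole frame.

96293 frames

Frames at target rate = 192778 × (30000/1001) / (60) = 96389000/1001 ≈ 96292.707.
Nearest whole frame: 96293.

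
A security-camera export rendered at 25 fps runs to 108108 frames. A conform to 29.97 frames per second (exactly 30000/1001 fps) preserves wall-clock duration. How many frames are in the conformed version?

Target frames = source frames × (target rate / source rate) = 108108 × (30000/1001)/(25) = 108108 × 1200/1001 = 129600.

129600 frames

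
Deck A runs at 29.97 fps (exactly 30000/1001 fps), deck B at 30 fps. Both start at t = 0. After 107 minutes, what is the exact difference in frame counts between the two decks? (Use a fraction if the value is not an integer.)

192600/1001 frames

107 min = 6420 s.
A emits 30000/1001 × 6420 = 192600000/1001 frames; B emits 30 × 6420 = 192600.
Difference = 192600/1001 frames (≈ 192.4076); B is ahead of A.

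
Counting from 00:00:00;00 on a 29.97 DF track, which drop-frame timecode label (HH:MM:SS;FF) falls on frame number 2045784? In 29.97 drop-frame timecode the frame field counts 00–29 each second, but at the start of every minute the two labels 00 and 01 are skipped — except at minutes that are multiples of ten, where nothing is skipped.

18:57:41;02

Ten DF minutes hold 17982 frames, so frame 2045784 lies in block 113 (frames 2031966–2049947) with 13818 frames into that block.
The block's first minute is 1800 frames and the rest 1798 each; 13818 frames reaches minute 7, so 113 × 18 + 7 × 2 = 2048 labels have been skipped so far.
Adding those back, label number 2045784 + 2048 = 2047832 at 30 labels/s is 68261 s + 2 f = 18 h 57 min 41 s frame 2, i.e. 18:57:41;02.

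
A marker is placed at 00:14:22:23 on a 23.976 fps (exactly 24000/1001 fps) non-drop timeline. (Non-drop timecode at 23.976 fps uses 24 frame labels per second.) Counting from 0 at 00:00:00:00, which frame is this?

20711

Total seconds to the label: (0 × 3600 + 14 × 60 + 22) = 862.
Frame index = 862 × 24 + 23 = 20711.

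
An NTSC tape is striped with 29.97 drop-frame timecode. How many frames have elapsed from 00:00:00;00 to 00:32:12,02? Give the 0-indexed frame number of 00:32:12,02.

As if non-drop at 30 labels/s: (0 × 3600 + 32 × 60 + 12) × 30 + 2 = 57962.
Minute boundaries passed: 32; those not divisible by 10: 32 − 3 = 29; dropped labels = 2 × 29 = 58.
Actual frame index = 57962 − 58 = 57904.

57904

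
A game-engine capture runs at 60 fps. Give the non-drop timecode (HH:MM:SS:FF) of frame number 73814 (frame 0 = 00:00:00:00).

73814 ÷ 60 = 1230 full seconds, remainder 14 frames.
1230 s = 0 h 20 min 30 s.
Timecode: 00:20:30:14.

00:20:30:14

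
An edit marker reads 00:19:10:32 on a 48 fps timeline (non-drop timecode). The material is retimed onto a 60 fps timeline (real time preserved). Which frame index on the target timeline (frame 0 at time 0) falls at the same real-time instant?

Source frame index: (0×3600 + 19×60 + 10) × 48 + 32 = 55232.
Real time: 55232 / (48) = 3452/3 s.
Target frame: (3452/3) × (60) = 69040.

frame 69040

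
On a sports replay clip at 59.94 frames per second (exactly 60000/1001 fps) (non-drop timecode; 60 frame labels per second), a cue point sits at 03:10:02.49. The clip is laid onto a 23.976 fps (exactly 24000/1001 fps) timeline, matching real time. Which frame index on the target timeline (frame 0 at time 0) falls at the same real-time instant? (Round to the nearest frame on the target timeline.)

Source frame index: (3×3600 + 10×60 + 2) × 60 + 49 = 684169.
Real time: 684169 / (60000/1001) = 684853169/60000 s.
Target frame: (684853169/60000) × (24000/1001) = 1368338/5 ≈ 273667.600 → 273668.

frame 273668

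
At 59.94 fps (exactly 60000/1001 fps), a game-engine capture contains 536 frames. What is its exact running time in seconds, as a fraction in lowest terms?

67067/7500 seconds

Running time = 536 ÷ (60000/1001) = 536 × 1001/60000 = 67067/7500 s.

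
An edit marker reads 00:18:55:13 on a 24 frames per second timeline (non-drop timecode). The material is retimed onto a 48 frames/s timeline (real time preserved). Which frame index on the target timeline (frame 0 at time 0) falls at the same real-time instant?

Source frame index: (0×3600 + 18×60 + 55) × 24 + 13 = 27253.
Real time: 27253 / (24) = 27253/24 s.
Target frame: (27253/24) × (48) = 54506.

frame 54506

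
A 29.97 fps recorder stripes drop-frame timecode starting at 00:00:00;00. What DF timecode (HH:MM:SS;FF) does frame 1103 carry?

Each 10-minute DF block holds 10 × 60 × 30 − 9 × 2 = 17982 frames. 1103 ÷ 17982 → 0 full blocks, remainder 1103.
Within the partial block the first minute is 1800 frames and each further minute 1798, so 0 further minute boundaries passed. Total skipped labels = 18 × 0 + 2 × 0 = 0.
Non-drop label index = 1103 + 0 = 1103; at 30 labels/s that is 00:00:36:23, i.e. DF 00:00:36;23.

00:00:36;23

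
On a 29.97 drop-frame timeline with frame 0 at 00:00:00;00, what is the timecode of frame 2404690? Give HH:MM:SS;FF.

22:17:16;18

Each 10-minute DF block holds 10 × 60 × 30 − 9 × 2 = 17982 frames. 2404690 ÷ 17982 → 133 full blocks, remainder 13084.
Within the partial block the first minute is 1800 frames and each further minute 1798, so 7 further minute boundaries passed. Total skipped labels = 18 × 133 + 2 × 7 = 2408.
Non-drop label index = 2404690 + 2408 = 2407098; at 30 labels/s that is 22:17:16:18, i.e. DF 22:17:16;18.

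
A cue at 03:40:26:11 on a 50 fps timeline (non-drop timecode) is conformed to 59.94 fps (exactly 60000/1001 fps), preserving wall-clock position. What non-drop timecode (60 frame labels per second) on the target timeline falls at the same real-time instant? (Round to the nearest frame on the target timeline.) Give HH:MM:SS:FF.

Source frame index: (3×3600 + 40×60 + 26) × 50 + 11 = 661311.
Real time: 661311 / (50) = 661311/50 s.
Target frame: (661311/50) × (60000/1001) = 113367600/143 ≈ 792780.420 → 792780.
At 60 labels/s: frame 792780 → 03:40:13:00.

03:40:13:00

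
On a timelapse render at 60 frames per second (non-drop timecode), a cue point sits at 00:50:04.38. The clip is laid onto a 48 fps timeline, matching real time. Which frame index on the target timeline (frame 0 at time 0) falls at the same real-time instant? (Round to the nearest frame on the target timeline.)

frame 144222

Source frame index: (0×3600 + 50×60 + 4) × 60 + 38 = 180278.
Real time: 180278 / (60) = 90139/30 s.
Target frame: (90139/30) × (48) = 721112/5 ≈ 144222.400 → 144222.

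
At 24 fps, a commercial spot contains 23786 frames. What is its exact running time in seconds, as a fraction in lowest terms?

11893/12 seconds

Running time = 23786 ÷ (24) = 23786 × 1/24 = 11893/12 s.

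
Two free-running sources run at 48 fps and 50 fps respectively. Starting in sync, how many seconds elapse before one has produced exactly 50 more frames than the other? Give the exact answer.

The gap grows by |50 − 48| = 2 frames per second.
Time for a 50-frame gap: 50 ÷ (2) = 25 s.

25 seconds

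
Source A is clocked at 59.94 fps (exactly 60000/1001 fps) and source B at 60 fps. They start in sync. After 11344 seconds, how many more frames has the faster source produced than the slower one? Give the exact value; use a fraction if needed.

A emits 60000/1001 × 11344 = 680640000/1001 frames; B emits 60 × 11344 = 680640.
Difference = 680640/1001 frames (≈ 679.9600); B is ahead of A.

680640/1001 frames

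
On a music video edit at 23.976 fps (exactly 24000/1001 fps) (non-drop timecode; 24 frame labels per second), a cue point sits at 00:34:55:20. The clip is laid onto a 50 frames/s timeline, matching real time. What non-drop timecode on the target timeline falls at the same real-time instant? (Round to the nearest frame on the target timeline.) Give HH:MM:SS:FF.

Source frame index: (0×3600 + 34×60 + 55) × 24 + 20 = 50300.
Real time: 50300 / (24000/1001) = 503503/240 s.
Target frame: (503503/240) × (50) = 2517515/24 ≈ 104896.458 → 104896.
At 50 labels/s: frame 104896 → 00:34:57:46.

00:34:57:46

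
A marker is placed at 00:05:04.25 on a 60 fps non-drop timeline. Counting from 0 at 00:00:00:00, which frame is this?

Total seconds to the label: (0 × 3600 + 5 × 60 + 4) = 304.
Frame index = 304 × 60 + 25 = 18265.

18265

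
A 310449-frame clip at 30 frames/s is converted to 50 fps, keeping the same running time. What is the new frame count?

Target frames = source frames × (target rate / source rate) = 310449 × (50)/(30) = 310449 × 5/3 = 517415.

517415 frames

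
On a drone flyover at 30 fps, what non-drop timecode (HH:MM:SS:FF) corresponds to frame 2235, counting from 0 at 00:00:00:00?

00:01:14:15

2235 ÷ 30 = 74 full seconds, remainder 15 frames.
74 s = 0 h 1 min 14 s.
Timecode: 00:01:14:15.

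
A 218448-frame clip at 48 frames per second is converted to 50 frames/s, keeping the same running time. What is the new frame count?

227550 frames

Target frames = source frames × (target rate / source rate) = 218448 × (50)/(48) = 218448 × 25/24 = 227550.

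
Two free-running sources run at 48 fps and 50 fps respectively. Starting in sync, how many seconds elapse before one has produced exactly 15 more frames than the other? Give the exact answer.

7.5 seconds

The gap grows by |50 − 48| = 2 frames per second.
Time for a 15-frame gap: 15 ÷ (2) = 7.5 s.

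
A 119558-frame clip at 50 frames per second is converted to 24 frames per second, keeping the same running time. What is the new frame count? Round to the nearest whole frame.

Frames at target rate = 119558 × (24) / (50) = 1434696/25 ≈ 57387.840.
Nearest whole frame: 57388.

57388 frames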